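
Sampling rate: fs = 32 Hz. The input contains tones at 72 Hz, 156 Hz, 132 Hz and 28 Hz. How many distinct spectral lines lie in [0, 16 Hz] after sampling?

2

fs/2 = 16 Hz.
72 Hz mod fs = 8 Hz.
8 Hz ≤ fs/2 = 16 Hz, appears at 8 Hz.
156 Hz mod fs = 28 Hz.
28 Hz > fs/2 = 16 Hz, folds to fs − 28 Hz = 4 Hz.
132 Hz mod fs = 4 Hz.
4 Hz ≤ fs/2 = 16 Hz, appears at 4 Hz.
28 Hz > fs/2 = 16 Hz, folds to fs − 28 Hz = 4 Hz.
Distinct values: {4 Hz, 8 Hz} → 2.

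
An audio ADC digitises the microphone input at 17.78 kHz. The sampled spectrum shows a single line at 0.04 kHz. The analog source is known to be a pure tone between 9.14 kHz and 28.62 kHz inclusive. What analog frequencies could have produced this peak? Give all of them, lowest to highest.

17.74 kHz, 17.82 kHz

Frequencies that alias to 0.04 kHz are k·fs ± 0.04 kHz for integer k ≥ 0.
k=0: 0.04 kHz.
k=1: 17.74 kHz, 17.82 kHz.
k=2: 35.52 kHz, 35.6 kHz.
Within [9.14 kHz, 28.62 kHz]: 17.74 kHz, 17.82 kHz.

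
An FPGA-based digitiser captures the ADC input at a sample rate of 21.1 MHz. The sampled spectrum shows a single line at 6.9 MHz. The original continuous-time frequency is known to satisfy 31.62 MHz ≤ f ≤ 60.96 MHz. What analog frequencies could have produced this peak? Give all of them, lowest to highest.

35.3 MHz, 49.1 MHz, 56.4 MHz

Frequencies that alias to 6.9 MHz are k·fs ± 6.9 MHz for integer k ≥ 0.
k=0: 6.9 MHz.
k=1: 14.2 MHz, 28 MHz.
k=2: 35.3 MHz, 49.1 MHz.
k=3: 56.4 MHz, 70.2 MHz.
k=4: 77.5 MHz, 91.3 MHz.
Within [31.62 MHz, 60.96 MHz]: 35.3 MHz, 49.1 MHz, 56.4 MHz.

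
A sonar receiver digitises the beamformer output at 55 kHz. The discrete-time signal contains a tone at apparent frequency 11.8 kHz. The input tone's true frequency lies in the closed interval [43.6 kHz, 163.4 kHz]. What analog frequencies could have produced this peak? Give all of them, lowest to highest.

Frequencies that alias to 11.8 kHz are k·fs ± 11.8 kHz for integer k ≥ 0.
k=0: 11.8 kHz.
k=1: 43.2 kHz, 66.8 kHz.
k=2: 98.2 kHz, 121.8 kHz.
k=3: 153.2 kHz, 176.8 kHz.
k=4: 208.2 kHz, 231.8 kHz.
Within [43.6 kHz, 163.4 kHz]: 66.8 kHz, 98.2 kHz, 121.8 kHz, 153.2 kHz.

66.8 kHz, 98.2 kHz, 121.8 kHz, 153.2 kHz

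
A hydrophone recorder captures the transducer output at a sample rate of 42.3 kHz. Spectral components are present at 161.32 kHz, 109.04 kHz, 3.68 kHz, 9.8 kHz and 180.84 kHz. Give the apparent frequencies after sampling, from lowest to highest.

fs/2 = 21.15 kHz.
161.32 kHz mod fs = 34.42 kHz.
34.42 kHz > fs/2 = 21.15 kHz, folds to fs − 34.42 kHz = 7.88 kHz.
109.04 kHz mod fs = 24.44 kHz.
24.44 kHz > fs/2 = 21.15 kHz, folds to fs − 24.44 kHz = 17.86 kHz.
3.68 kHz ≤ fs/2 = 21.15 kHz, passes unchanged.
9.8 kHz ≤ fs/2 = 21.15 kHz, passes unchanged.
180.84 kHz mod fs = 11.64 kHz.
11.64 kHz ≤ fs/2 = 21.15 kHz, appears at 11.64 kHz.
Distinct values: {3.68 kHz, 7.88 kHz, 9.8 kHz, 11.64 kHz, 17.86 kHz}.

3.68 kHz, 7.88 kHz, 9.8 kHz, 11.64 kHz, 17.86 kHz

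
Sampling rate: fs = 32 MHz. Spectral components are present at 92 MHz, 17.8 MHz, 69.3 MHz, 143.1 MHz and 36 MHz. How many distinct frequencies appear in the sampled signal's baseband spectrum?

fs/2 = 16 MHz.
92 MHz mod fs = 28 MHz.
28 MHz > fs/2 = 16 MHz, folds to fs − 28 MHz = 4 MHz.
17.8 MHz > fs/2 = 16 MHz, folds to fs − 17.8 MHz = 14.2 MHz.
69.3 MHz mod fs = 5.3 MHz.
5.3 MHz ≤ fs/2 = 16 MHz, appears at 5.3 MHz.
143.1 MHz mod fs = 15.1 MHz.
15.1 MHz ≤ fs/2 = 16 MHz, appears at 15.1 MHz.
36 MHz mod fs = 4 MHz.
4 MHz ≤ fs/2 = 16 MHz, appears at 4 MHz.
Distinct values: {4 MHz, 5.3 MHz, 14.2 MHz, 15.1 MHz} → 4.

4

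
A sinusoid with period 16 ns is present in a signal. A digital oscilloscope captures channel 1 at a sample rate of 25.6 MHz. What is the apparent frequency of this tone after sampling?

T = 16 ns → f = 1/T = 62.5 MHz.
62.5 MHz mod fs = 11.3 MHz.
11.3 MHz ≤ fs/2 = 12.8 MHz, appears at 11.3 MHz.

11.3 MHz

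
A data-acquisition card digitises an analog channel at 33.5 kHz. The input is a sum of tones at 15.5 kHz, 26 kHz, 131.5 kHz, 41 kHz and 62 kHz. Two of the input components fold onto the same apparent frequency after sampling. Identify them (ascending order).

26 kHz, 41 kHz

fs/2 = 16.75 kHz.
15.5 kHz ≤ fs/2 = 16.75 kHz, passes unchanged.
26 kHz > fs/2 = 16.75 kHz, folds to fs − 26 kHz = 7.5 kHz.
131.5 kHz mod fs = 31 kHz.
31 kHz > fs/2 = 16.75 kHz, folds to fs − 31 kHz = 2.5 kHz.
41 kHz mod fs = 7.5 kHz.
7.5 kHz ≤ fs/2 = 16.75 kHz, appears at 7.5 kHz.
62 kHz mod fs = 28.5 kHz.
28.5 kHz > fs/2 = 16.75 kHz, folds to fs − 28.5 kHz = 5 kHz.
26 kHz and 41 kHz both map to 7.5 kHz.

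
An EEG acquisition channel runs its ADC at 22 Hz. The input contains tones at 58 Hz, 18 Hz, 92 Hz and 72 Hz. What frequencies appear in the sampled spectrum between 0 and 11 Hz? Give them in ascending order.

fs/2 = 11 Hz.
58 Hz mod fs = 14 Hz.
14 Hz > fs/2 = 11 Hz, folds to fs − 14 Hz = 8 Hz.
18 Hz > fs/2 = 11 Hz, folds to fs − 18 Hz = 4 Hz.
92 Hz mod fs = 4 Hz.
4 Hz ≤ fs/2 = 11 Hz, appears at 4 Hz.
72 Hz mod fs = 6 Hz.
6 Hz ≤ fs/2 = 11 Hz, appears at 6 Hz.
Distinct values: {4 Hz, 6 Hz, 8 Hz}.

4 Hz, 6 Hz, 8 Hz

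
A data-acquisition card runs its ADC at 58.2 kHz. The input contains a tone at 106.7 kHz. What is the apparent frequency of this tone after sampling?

9.7 kHz

106.7 kHz mod fs = 48.5 kHz.
48.5 kHz > fs/2 = 29.1 kHz, folds to fs − 48.5 kHz = 9.7 kHz.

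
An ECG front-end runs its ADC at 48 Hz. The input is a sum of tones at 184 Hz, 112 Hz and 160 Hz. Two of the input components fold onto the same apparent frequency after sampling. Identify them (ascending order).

112 Hz, 160 Hz

fs/2 = 24 Hz.
184 Hz mod fs = 40 Hz.
40 Hz > fs/2 = 24 Hz, folds to fs − 40 Hz = 8 Hz.
112 Hz mod fs = 16 Hz.
16 Hz ≤ fs/2 = 24 Hz, appears at 16 Hz.
160 Hz mod fs = 16 Hz.
16 Hz ≤ fs/2 = 24 Hz, appears at 16 Hz.
112 Hz and 160 Hz both map to 16 Hz.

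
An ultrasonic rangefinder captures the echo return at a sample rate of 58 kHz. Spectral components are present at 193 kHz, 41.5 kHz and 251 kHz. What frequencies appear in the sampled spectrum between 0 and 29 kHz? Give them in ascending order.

fs/2 = 29 kHz.
193 kHz mod fs = 19 kHz.
19 kHz ≤ fs/2 = 29 kHz, appears at 19 kHz.
41.5 kHz > fs/2 = 29 kHz, folds to fs − 41.5 kHz = 16.5 kHz.
251 kHz mod fs = 19 kHz.
19 kHz ≤ fs/2 = 29 kHz, appears at 19 kHz.
Distinct values: {16.5 kHz, 19 kHz}.

16.5 kHz, 19 kHz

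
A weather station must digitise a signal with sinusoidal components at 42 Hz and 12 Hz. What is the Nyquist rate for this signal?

84 Hz

Highest-frequency component: 42 Hz.
Nyquist rate = 2 × 42 Hz = 84 Hz.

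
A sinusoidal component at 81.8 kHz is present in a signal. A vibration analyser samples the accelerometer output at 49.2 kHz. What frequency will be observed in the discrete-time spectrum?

16.6 kHz

81.8 kHz mod fs = 32.6 kHz.
32.6 kHz > fs/2 = 24.6 kHz, folds to fs − 32.6 kHz = 16.6 kHz.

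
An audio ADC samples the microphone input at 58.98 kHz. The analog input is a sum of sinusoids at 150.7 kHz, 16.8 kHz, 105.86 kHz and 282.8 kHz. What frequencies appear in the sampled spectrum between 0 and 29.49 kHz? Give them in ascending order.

fs/2 = 29.49 kHz.
150.7 kHz mod fs = 32.74 kHz.
32.74 kHz > fs/2 = 29.49 kHz, folds to fs − 32.74 kHz = 26.24 kHz.
16.8 kHz ≤ fs/2 = 29.49 kHz, passes unchanged.
105.86 kHz mod fs = 46.88 kHz.
46.88 kHz > fs/2 = 29.49 kHz, folds to fs − 46.88 kHz = 12.1 kHz.
282.8 kHz mod fs = 46.88 kHz.
46.88 kHz > fs/2 = 29.49 kHz, folds to fs − 46.88 kHz = 12.1 kHz.
Distinct values: {12.1 kHz, 16.8 kHz, 26.24 kHz}.

12.1 kHz, 16.8 kHz, 26.24 kHz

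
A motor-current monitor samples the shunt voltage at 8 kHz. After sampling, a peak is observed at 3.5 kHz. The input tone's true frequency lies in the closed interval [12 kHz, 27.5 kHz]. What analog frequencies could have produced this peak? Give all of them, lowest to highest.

Frequencies that alias to 3.5 kHz are k·fs ± 3.5 kHz for integer k ≥ 0.
k=0: 3.5 kHz.
k=1: 4.5 kHz, 11.5 kHz.
k=2: 12.5 kHz, 19.5 kHz.
k=3: 20.5 kHz, 27.5 kHz.
k=4: 28.5 kHz, 35.5 kHz.
Within [12 kHz, 27.5 kHz]: 12.5 kHz, 19.5 kHz, 20.5 kHz, 27.5 kHz.

12.5 kHz, 19.5 kHz, 20.5 kHz, 27.5 kHz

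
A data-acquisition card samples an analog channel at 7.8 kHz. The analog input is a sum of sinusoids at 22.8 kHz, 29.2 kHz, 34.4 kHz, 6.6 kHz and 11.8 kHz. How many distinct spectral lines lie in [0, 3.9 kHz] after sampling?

5

fs/2 = 3.9 kHz.
22.8 kHz mod fs = 7.2 kHz.
7.2 kHz > fs/2 = 3.9 kHz, folds to fs − 7.2 kHz = 0.6 kHz.
29.2 kHz mod fs = 5.8 kHz.
5.8 kHz > fs/2 = 3.9 kHz, folds to fs − 5.8 kHz = 2 kHz.
34.4 kHz mod fs = 3.2 kHz.
3.2 kHz ≤ fs/2 = 3.9 kHz, appears at 3.2 kHz.
6.6 kHz > fs/2 = 3.9 kHz, folds to fs − 6.6 kHz = 1.2 kHz.
11.8 kHz mod fs = 4 kHz.
4 kHz > fs/2 = 3.9 kHz, folds to fs − 4 kHz = 3.8 kHz.
Distinct values: {0.6 kHz, 1.2 kHz, 2 kHz, 3.2 kHz, 3.8 kHz} → 5.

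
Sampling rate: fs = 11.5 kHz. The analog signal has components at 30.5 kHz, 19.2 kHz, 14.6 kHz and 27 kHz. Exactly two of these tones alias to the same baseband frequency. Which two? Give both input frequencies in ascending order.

fs/2 = 5.75 kHz.
30.5 kHz mod fs = 7.5 kHz.
7.5 kHz > fs/2 = 5.75 kHz, folds to fs − 7.5 kHz = 4 kHz.
19.2 kHz mod fs = 7.7 kHz.
7.7 kHz > fs/2 = 5.75 kHz, folds to fs − 7.7 kHz = 3.8 kHz.
14.6 kHz mod fs = 3.1 kHz.
3.1 kHz ≤ fs/2 = 5.75 kHz, appears at 3.1 kHz.
27 kHz mod fs = 4 kHz.
4 kHz ≤ fs/2 = 5.75 kHz, appears at 4 kHz.
27 kHz and 30.5 kHz both map to 4 kHz.

27 kHz, 30.5 kHz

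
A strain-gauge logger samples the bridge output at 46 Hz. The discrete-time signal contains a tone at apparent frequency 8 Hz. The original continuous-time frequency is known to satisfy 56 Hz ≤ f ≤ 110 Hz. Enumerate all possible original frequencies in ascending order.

Frequencies that alias to 8 Hz are k·fs ± 8 Hz for integer k ≥ 0.
k=0: 8 Hz.
k=1: 38 Hz, 54 Hz.
k=2: 84 Hz, 100 Hz.
k=3: 130 Hz, 146 Hz.
Within [56 Hz, 110 Hz]: 84 Hz, 100 Hz.

84 Hz, 100 Hz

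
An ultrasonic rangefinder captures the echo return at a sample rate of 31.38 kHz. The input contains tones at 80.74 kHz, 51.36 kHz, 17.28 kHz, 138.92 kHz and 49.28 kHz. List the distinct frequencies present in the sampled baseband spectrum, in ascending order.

11.4 kHz, 13.4 kHz, 13.48 kHz, 14.1 kHz

fs/2 = 15.69 kHz.
80.74 kHz mod fs = 17.98 kHz.
17.98 kHz > fs/2 = 15.69 kHz, folds to fs − 17.98 kHz = 13.4 kHz.
51.36 kHz mod fs = 19.98 kHz.
19.98 kHz > fs/2 = 15.69 kHz, folds to fs − 19.98 kHz = 11.4 kHz.
17.28 kHz > fs/2 = 15.69 kHz, folds to fs − 17.28 kHz = 14.1 kHz.
138.92 kHz mod fs = 13.4 kHz.
13.4 kHz ≤ fs/2 = 15.69 kHz, appears at 13.4 kHz.
49.28 kHz mod fs = 17.9 kHz.
17.9 kHz > fs/2 = 15.69 kHz, folds to fs − 17.9 kHz = 13.48 kHz.
Distinct values: {11.4 kHz, 13.4 kHz, 13.48 kHz, 14.1 kHz}.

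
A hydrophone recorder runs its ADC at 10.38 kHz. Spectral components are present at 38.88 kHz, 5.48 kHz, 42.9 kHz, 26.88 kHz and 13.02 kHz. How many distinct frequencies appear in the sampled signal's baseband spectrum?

4

fs/2 = 5.19 kHz.
38.88 kHz mod fs = 7.74 kHz.
7.74 kHz > fs/2 = 5.19 kHz, folds to fs − 7.74 kHz = 2.64 kHz.
5.48 kHz > fs/2 = 5.19 kHz, folds to fs − 5.48 kHz = 4.9 kHz.
42.9 kHz mod fs = 1.38 kHz.
1.38 kHz ≤ fs/2 = 5.19 kHz, appears at 1.38 kHz.
26.88 kHz mod fs = 6.12 kHz.
6.12 kHz > fs/2 = 5.19 kHz, folds to fs − 6.12 kHz = 4.26 kHz.
13.02 kHz mod fs = 2.64 kHz.
2.64 kHz ≤ fs/2 = 5.19 kHz, appears at 2.64 kHz.
Distinct values: {1.38 kHz, 2.64 kHz, 4.26 kHz, 4.9 kHz} → 4.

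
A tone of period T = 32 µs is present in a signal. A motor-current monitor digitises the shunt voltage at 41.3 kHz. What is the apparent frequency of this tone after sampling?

10.05 kHz

T = 32 µs → f = 1/T = 31.25 kHz.
31.25 kHz > fs/2 = 20.65 kHz, folds to fs − 31.25 kHz = 10.05 kHz.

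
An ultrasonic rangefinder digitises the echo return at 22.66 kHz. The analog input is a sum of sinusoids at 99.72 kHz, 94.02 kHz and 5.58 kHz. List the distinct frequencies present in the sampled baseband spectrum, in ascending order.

fs/2 = 11.33 kHz.
99.72 kHz mod fs = 9.08 kHz.
9.08 kHz ≤ fs/2 = 11.33 kHz, appears at 9.08 kHz.
94.02 kHz mod fs = 3.38 kHz.
3.38 kHz ≤ fs/2 = 11.33 kHz, appears at 3.38 kHz.
5.58 kHz ≤ fs/2 = 11.33 kHz, passes unchanged.
Distinct values: {3.38 kHz, 5.58 kHz, 9.08 kHz}.

3.38 kHz, 5.58 kHz, 9.08 kHz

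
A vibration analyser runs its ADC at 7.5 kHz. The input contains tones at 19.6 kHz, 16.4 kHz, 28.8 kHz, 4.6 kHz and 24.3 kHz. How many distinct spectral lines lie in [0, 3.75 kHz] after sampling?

4

fs/2 = 3.75 kHz.
19.6 kHz mod fs = 4.6 kHz.
4.6 kHz > fs/2 = 3.75 kHz, folds to fs − 4.6 kHz = 2.9 kHz.
16.4 kHz mod fs = 1.4 kHz.
1.4 kHz ≤ fs/2 = 3.75 kHz, appears at 1.4 kHz.
28.8 kHz mod fs = 6.3 kHz.
6.3 kHz > fs/2 = 3.75 kHz, folds to fs − 6.3 kHz = 1.2 kHz.
4.6 kHz > fs/2 = 3.75 kHz, folds to fs − 4.6 kHz = 2.9 kHz.
24.3 kHz mod fs = 1.8 kHz.
1.8 kHz ≤ fs/2 = 3.75 kHz, appears at 1.8 kHz.
Distinct values: {1.2 kHz, 1.4 kHz, 1.8 kHz, 2.9 kHz} → 4.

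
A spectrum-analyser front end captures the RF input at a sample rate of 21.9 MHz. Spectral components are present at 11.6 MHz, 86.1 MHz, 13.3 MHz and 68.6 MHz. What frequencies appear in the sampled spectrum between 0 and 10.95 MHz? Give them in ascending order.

fs/2 = 10.95 MHz.
11.6 MHz > fs/2 = 10.95 MHz, folds to fs − 11.6 MHz = 10.3 MHz.
86.1 MHz mod fs = 20.4 MHz.
20.4 MHz > fs/2 = 10.95 MHz, folds to fs − 20.4 MHz = 1.5 MHz.
13.3 MHz > fs/2 = 10.95 MHz, folds to fs − 13.3 MHz = 8.6 MHz.
68.6 MHz mod fs = 2.9 MHz.
2.9 MHz ≤ fs/2 = 10.95 MHz, appears at 2.9 MHz.
Distinct values: {1.5 MHz, 2.9 MHz, 8.6 MHz, 10.3 MHz}.

1.5 MHz, 2.9 MHz, 8.6 MHz, 10.3 MHz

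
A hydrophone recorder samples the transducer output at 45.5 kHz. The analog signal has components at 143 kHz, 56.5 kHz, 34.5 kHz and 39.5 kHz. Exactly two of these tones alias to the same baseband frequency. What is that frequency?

fs/2 = 22.75 kHz.
143 kHz mod fs = 6.5 kHz.
6.5 kHz ≤ fs/2 = 22.75 kHz, appears at 6.5 kHz.
56.5 kHz mod fs = 11 kHz.
11 kHz ≤ fs/2 = 22.75 kHz, appears at 11 kHz.
34.5 kHz > fs/2 = 22.75 kHz, folds to fs − 34.5 kHz = 11 kHz.
39.5 kHz > fs/2 = 22.75 kHz, folds to fs − 39.5 kHz = 6 kHz.
34.5 kHz and 56.5 kHz both map to 11 kHz.

11 kHz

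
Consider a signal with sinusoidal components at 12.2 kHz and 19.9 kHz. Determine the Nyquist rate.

39.8 kHz

Highest-frequency component: 19.9 kHz.
Nyquist rate = 2 × 19.9 kHz = 39.8 kHz.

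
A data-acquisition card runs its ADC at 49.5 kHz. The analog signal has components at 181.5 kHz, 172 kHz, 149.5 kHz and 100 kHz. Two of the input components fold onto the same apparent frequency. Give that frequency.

fs/2 = 24.75 kHz.
181.5 kHz mod fs = 33 kHz.
33 kHz > fs/2 = 24.75 kHz, folds to fs − 33 kHz = 16.5 kHz.
172 kHz mod fs = 23.5 kHz.
23.5 kHz ≤ fs/2 = 24.75 kHz, appears at 23.5 kHz.
149.5 kHz mod fs = 1 kHz.
1 kHz ≤ fs/2 = 24.75 kHz, appears at 1 kHz.
100 kHz mod fs = 1 kHz.
1 kHz ≤ fs/2 = 24.75 kHz, appears at 1 kHz.
100 kHz and 149.5 kHz both map to 1 kHz.

1 kHz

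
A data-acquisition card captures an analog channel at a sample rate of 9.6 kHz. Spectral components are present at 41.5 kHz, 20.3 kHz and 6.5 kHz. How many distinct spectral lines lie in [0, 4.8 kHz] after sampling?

2

fs/2 = 4.8 kHz.
41.5 kHz mod fs = 3.1 kHz.
3.1 kHz ≤ fs/2 = 4.8 kHz, appears at 3.1 kHz.
20.3 kHz mod fs = 1.1 kHz.
1.1 kHz ≤ fs/2 = 4.8 kHz, appears at 1.1 kHz.
6.5 kHz > fs/2 = 4.8 kHz, folds to fs − 6.5 kHz = 3.1 kHz.
Distinct values: {1.1 kHz, 3.1 kHz} → 2.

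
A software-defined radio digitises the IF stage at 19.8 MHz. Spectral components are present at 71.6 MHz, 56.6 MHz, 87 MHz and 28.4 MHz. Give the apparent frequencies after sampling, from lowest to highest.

fs/2 = 9.9 MHz.
71.6 MHz mod fs = 12.2 MHz.
12.2 MHz > fs/2 = 9.9 MHz, folds to fs − 12.2 MHz = 7.6 MHz.
56.6 MHz mod fs = 17 MHz.
17 MHz > fs/2 = 9.9 MHz, folds to fs − 17 MHz = 2.8 MHz.
87 MHz mod fs = 7.8 MHz.
7.8 MHz ≤ fs/2 = 9.9 MHz, appears at 7.8 MHz.
28.4 MHz mod fs = 8.6 MHz.
8.6 MHz ≤ fs/2 = 9.9 MHz, appears at 8.6 MHz.
Distinct values: {2.8 MHz, 7.6 MHz, 7.8 MHz, 8.6 MHz}.

2.8 MHz, 7.6 MHz, 7.8 MHz, 8.6 MHz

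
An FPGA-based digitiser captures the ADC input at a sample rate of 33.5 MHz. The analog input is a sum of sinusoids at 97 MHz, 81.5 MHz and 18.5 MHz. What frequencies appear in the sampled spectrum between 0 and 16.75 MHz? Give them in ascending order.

3.5 MHz, 14.5 MHz, 15 MHz

fs/2 = 16.75 MHz.
97 MHz mod fs = 30 MHz.
30 MHz > fs/2 = 16.75 MHz, folds to fs − 30 MHz = 3.5 MHz.
81.5 MHz mod fs = 14.5 MHz.
14.5 MHz ≤ fs/2 = 16.75 MHz, appears at 14.5 MHz.
18.5 MHz > fs/2 = 16.75 MHz, folds to fs − 18.5 MHz = 15 MHz.
Distinct values: {3.5 MHz, 14.5 MHz, 15 MHz}.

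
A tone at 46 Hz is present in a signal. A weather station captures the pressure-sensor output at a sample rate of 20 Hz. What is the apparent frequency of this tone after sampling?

6 Hz

46 Hz mod fs = 6 Hz.
6 Hz ≤ fs/2 = 10 Hz, appears at 6 Hz.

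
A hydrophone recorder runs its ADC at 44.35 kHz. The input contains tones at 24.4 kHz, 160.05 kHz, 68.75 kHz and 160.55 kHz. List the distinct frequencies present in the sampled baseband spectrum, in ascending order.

16.85 kHz, 17.35 kHz, 19.95 kHz

fs/2 = 22.175 kHz.
24.4 kHz > fs/2 = 22.175 kHz, folds to fs − 24.4 kHz = 19.95 kHz.
160.05 kHz mod fs = 27 kHz.
27 kHz > fs/2 = 22.175 kHz, folds to fs − 27 kHz = 17.35 kHz.
68.75 kHz mod fs = 24.4 kHz.
24.4 kHz > fs/2 = 22.175 kHz, folds to fs − 24.4 kHz = 19.95 kHz.
160.55 kHz mod fs = 27.5 kHz.
27.5 kHz > fs/2 = 22.175 kHz, folds to fs − 27.5 kHz = 16.85 kHz.
Distinct values: {16.85 kHz, 17.35 kHz, 19.95 kHz}.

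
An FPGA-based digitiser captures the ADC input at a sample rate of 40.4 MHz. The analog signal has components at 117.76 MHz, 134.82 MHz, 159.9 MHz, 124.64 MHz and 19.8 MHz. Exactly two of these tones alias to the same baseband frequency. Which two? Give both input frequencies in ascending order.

fs/2 = 20.2 MHz.
117.76 MHz mod fs = 36.96 MHz.
36.96 MHz > fs/2 = 20.2 MHz, folds to fs − 36.96 MHz = 3.44 MHz.
134.82 MHz mod fs = 13.62 MHz.
13.62 MHz ≤ fs/2 = 20.2 MHz, appears at 13.62 MHz.
159.9 MHz mod fs = 38.7 MHz.
38.7 MHz > fs/2 = 20.2 MHz, folds to fs − 38.7 MHz = 1.7 MHz.
124.64 MHz mod fs = 3.44 MHz.
3.44 MHz ≤ fs/2 = 20.2 MHz, appears at 3.44 MHz.
19.8 MHz ≤ fs/2 = 20.2 MHz, passes unchanged.
117.76 MHz and 124.64 MHz both map to 3.44 MHz.

117.76 MHz, 124.64 MHz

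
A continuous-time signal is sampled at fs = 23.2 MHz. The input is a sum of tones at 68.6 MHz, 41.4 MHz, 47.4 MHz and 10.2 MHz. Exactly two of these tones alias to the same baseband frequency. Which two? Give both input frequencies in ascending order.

47.4 MHz, 68.6 MHz

fs/2 = 11.6 MHz.
68.6 MHz mod fs = 22.2 MHz.
22.2 MHz > fs/2 = 11.6 MHz, folds to fs − 22.2 MHz = 1 MHz.
41.4 MHz mod fs = 18.2 MHz.
18.2 MHz > fs/2 = 11.6 MHz, folds to fs − 18.2 MHz = 5 MHz.
47.4 MHz mod fs = 1 MHz.
1 MHz ≤ fs/2 = 11.6 MHz, appears at 1 MHz.
10.2 MHz ≤ fs/2 = 11.6 MHz, passes unchanged.
47.4 MHz and 68.6 MHz both map to 1 MHz.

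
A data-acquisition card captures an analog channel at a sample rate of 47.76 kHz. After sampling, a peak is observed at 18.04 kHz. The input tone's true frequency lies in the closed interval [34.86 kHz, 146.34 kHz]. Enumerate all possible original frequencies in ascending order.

Frequencies that alias to 18.04 kHz are k·fs ± 18.04 kHz for integer k ≥ 0.
k=0: 18.04 kHz.
k=1: 29.72 kHz, 65.8 kHz.
k=2: 77.48 kHz, 113.56 kHz.
k=3: 125.24 kHz, 161.32 kHz.
k=4: 173 kHz, 209.08 kHz.
Within [34.86 kHz, 146.34 kHz]: 65.8 kHz, 77.48 kHz, 113.56 kHz, 125.24 kHz.

65.8 kHz, 77.48 kHz, 113.56 kHz, 125.24 kHz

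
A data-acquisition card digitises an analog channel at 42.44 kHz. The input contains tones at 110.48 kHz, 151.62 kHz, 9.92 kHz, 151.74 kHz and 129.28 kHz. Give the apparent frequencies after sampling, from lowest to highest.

fs/2 = 21.22 kHz.
110.48 kHz mod fs = 25.6 kHz.
25.6 kHz > fs/2 = 21.22 kHz, folds to fs − 25.6 kHz = 16.84 kHz.
151.62 kHz mod fs = 24.3 kHz.
24.3 kHz > fs/2 = 21.22 kHz, folds to fs − 24.3 kHz = 18.14 kHz.
9.92 kHz ≤ fs/2 = 21.22 kHz, passes unchanged.
151.74 kHz mod fs = 24.42 kHz.
24.42 kHz > fs/2 = 21.22 kHz, folds to fs − 24.42 kHz = 18.02 kHz.
129.28 kHz mod fs = 1.96 kHz.
1.96 kHz ≤ fs/2 = 21.22 kHz, appears at 1.96 kHz.
Distinct values: {1.96 kHz, 9.92 kHz, 16.84 kHz, 18.02 kHz, 18.14 kHz}.

1.96 kHz, 9.92 kHz, 16.84 kHz, 18.02 kHz, 18.14 kHz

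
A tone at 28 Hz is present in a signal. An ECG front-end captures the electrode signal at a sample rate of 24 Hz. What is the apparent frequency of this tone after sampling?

4 Hz

28 Hz mod fs = 4 Hz.
4 Hz ≤ fs/2 = 12 Hz, appears at 4 Hz.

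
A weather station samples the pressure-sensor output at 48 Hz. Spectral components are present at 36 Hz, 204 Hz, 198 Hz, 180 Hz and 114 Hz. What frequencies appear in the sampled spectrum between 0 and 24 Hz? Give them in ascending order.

6 Hz, 12 Hz, 18 Hz

fs/2 = 24 Hz.
36 Hz > fs/2 = 24 Hz, folds to fs − 36 Hz = 12 Hz.
204 Hz mod fs = 12 Hz.
12 Hz ≤ fs/2 = 24 Hz, appears at 12 Hz.
198 Hz mod fs = 6 Hz.
6 Hz ≤ fs/2 = 24 Hz, appears at 6 Hz.
180 Hz mod fs = 36 Hz.
36 Hz > fs/2 = 24 Hz, folds to fs − 36 Hz = 12 Hz.
114 Hz mod fs = 18 Hz.
18 Hz ≤ fs/2 = 24 Hz, appears at 18 Hz.
Distinct values: {6 Hz, 12 Hz, 18 Hz}.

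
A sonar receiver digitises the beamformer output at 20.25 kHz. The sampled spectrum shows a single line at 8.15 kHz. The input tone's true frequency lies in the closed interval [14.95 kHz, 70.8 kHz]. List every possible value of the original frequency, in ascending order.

28.4 kHz, 32.35 kHz, 48.65 kHz, 52.6 kHz, 68.9 kHz

Frequencies that alias to 8.15 kHz are k·fs ± 8.15 kHz for integer k ≥ 0.
k=0: 8.15 kHz.
k=1: 12.1 kHz, 28.4 kHz.
k=2: 32.35 kHz, 48.65 kHz.
k=3: 52.6 kHz, 68.9 kHz.
k=4: 72.85 kHz, 89.15 kHz.
Within [14.95 kHz, 70.8 kHz]: 28.4 kHz, 32.35 kHz, 48.65 kHz, 52.6 kHz, 68.9 kHz.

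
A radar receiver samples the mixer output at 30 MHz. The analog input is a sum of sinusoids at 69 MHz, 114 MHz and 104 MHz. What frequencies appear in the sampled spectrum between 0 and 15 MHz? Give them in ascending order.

6 MHz, 9 MHz, 14 MHz

fs/2 = 15 MHz.
69 MHz mod fs = 9 MHz.
9 MHz ≤ fs/2 = 15 MHz, appears at 9 MHz.
114 MHz mod fs = 24 MHz.
24 MHz > fs/2 = 15 MHz, folds to fs − 24 MHz = 6 MHz.
104 MHz mod fs = 14 MHz.
14 MHz ≤ fs/2 = 15 MHz, appears at 14 MHz.
Distinct values: {6 MHz, 9 MHz, 14 MHz}.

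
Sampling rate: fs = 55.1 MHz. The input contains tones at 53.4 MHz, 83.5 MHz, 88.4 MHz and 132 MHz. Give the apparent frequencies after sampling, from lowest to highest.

1.7 MHz, 21.8 MHz, 26.7 MHz

fs/2 = 27.55 MHz.
53.4 MHz > fs/2 = 27.55 MHz, folds to fs − 53.4 MHz = 1.7 MHz.
83.5 MHz mod fs = 28.4 MHz.
28.4 MHz > fs/2 = 27.55 MHz, folds to fs − 28.4 MHz = 26.7 MHz.
88.4 MHz mod fs = 33.3 MHz.
33.3 MHz > fs/2 = 27.55 MHz, folds to fs − 33.3 MHz = 21.8 MHz.
132 MHz mod fs = 21.8 MHz.
21.8 MHz ≤ fs/2 = 27.55 MHz, appears at 21.8 MHz.
Distinct values: {1.7 MHz, 21.8 MHz, 26.7 MHz}.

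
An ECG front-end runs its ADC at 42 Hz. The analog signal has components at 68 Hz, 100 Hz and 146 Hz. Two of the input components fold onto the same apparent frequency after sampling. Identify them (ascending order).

fs/2 = 21 Hz.
68 Hz mod fs = 26 Hz.
26 Hz > fs/2 = 21 Hz, folds to fs − 26 Hz = 16 Hz.
100 Hz mod fs = 16 Hz.
16 Hz ≤ fs/2 = 21 Hz, appears at 16 Hz.
146 Hz mod fs = 20 Hz.
20 Hz ≤ fs/2 = 21 Hz, appears at 20 Hz.
68 Hz and 100 Hz both map to 16 Hz.

68 Hz, 100 Hz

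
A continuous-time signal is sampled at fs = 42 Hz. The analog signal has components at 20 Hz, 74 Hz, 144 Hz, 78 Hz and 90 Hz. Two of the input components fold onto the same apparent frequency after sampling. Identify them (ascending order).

fs/2 = 21 Hz.
20 Hz ≤ fs/2 = 21 Hz, passes unchanged.
74 Hz mod fs = 32 Hz.
32 Hz > fs/2 = 21 Hz, folds to fs − 32 Hz = 10 Hz.
144 Hz mod fs = 18 Hz.
18 Hz ≤ fs/2 = 21 Hz, appears at 18 Hz.
78 Hz mod fs = 36 Hz.
36 Hz > fs/2 = 21 Hz, folds to fs − 36 Hz = 6 Hz.
90 Hz mod fs = 6 Hz.
6 Hz ≤ fs/2 = 21 Hz, appears at 6 Hz.
78 Hz and 90 Hz both map to 6 Hz.

78 Hz, 90 Hz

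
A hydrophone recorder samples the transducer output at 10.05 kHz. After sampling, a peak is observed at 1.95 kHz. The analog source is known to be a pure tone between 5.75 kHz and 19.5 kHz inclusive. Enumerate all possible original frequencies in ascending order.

8.1 kHz, 12 kHz, 18.15 kHz

Frequencies that alias to 1.95 kHz are k·fs ± 1.95 kHz for integer k ≥ 0.
k=0: 1.95 kHz.
k=1: 8.1 kHz, 12 kHz.
k=2: 18.15 kHz, 22.05 kHz.
k=3: 28.2 kHz, 32.1 kHz.
Within [5.75 kHz, 19.5 kHz]: 8.1 kHz, 12 kHz, 18.15 kHz.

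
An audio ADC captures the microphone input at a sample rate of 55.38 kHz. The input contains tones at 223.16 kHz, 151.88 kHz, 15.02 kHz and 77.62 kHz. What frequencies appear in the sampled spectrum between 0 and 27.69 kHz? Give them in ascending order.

fs/2 = 27.69 kHz.
223.16 kHz mod fs = 1.64 kHz.
1.64 kHz ≤ fs/2 = 27.69 kHz, appears at 1.64 kHz.
151.88 kHz mod fs = 41.12 kHz.
41.12 kHz > fs/2 = 27.69 kHz, folds to fs − 41.12 kHz = 14.26 kHz.
15.02 kHz ≤ fs/2 = 27.69 kHz, passes unchanged.
77.62 kHz mod fs = 22.24 kHz.
22.24 kHz ≤ fs/2 = 27.69 kHz, appears at 22.24 kHz.
Distinct values: {1.64 kHz, 14.26 kHz, 15.02 kHz, 22.24 kHz}.

1.64 kHz, 14.26 kHz, 15.02 kHz, 22.24 kHz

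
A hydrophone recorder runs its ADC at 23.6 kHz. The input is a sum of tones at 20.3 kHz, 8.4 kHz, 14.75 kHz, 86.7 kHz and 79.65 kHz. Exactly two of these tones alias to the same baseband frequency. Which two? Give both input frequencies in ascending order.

14.75 kHz, 79.65 kHz

fs/2 = 11.8 kHz.
20.3 kHz > fs/2 = 11.8 kHz, folds to fs − 20.3 kHz = 3.3 kHz.
8.4 kHz ≤ fs/2 = 11.8 kHz, passes unchanged.
14.75 kHz > fs/2 = 11.8 kHz, folds to fs − 14.75 kHz = 8.85 kHz.
86.7 kHz mod fs = 15.9 kHz.
15.9 kHz > fs/2 = 11.8 kHz, folds to fs − 15.9 kHz = 7.7 kHz.
79.65 kHz mod fs = 8.85 kHz.
8.85 kHz ≤ fs/2 = 11.8 kHz, appears at 8.85 kHz.
14.75 kHz and 79.65 kHz both map to 8.85 kHz.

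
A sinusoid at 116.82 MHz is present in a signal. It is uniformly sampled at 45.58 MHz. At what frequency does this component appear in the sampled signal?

19.92 MHz

116.82 MHz mod fs = 25.66 MHz.
25.66 MHz > fs/2 = 22.79 MHz, folds to fs − 25.66 MHz = 19.92 MHz.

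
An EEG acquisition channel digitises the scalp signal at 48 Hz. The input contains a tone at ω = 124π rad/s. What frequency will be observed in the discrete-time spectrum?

14 Hz

ω = 124π rad/s → f = ω/(2π) = 62 Hz.
62 Hz mod fs = 14 Hz.
14 Hz ≤ fs/2 = 24 Hz, appears at 14 Hz.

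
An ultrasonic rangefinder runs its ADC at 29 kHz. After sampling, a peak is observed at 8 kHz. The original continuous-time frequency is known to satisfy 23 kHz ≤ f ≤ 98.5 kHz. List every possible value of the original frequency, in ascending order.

37 kHz, 50 kHz, 66 kHz, 79 kHz, 95 kHz

Frequencies that alias to 8 kHz are k·fs ± 8 kHz for integer k ≥ 0.
k=0: 8 kHz.
k=1: 21 kHz, 37 kHz.
k=2: 50 kHz, 66 kHz.
k=3: 79 kHz, 95 kHz.
k=4: 108 kHz, 124 kHz.
Within [23 kHz, 98.5 kHz]: 37 kHz, 50 kHz, 66 kHz, 79 kHz, 95 kHz.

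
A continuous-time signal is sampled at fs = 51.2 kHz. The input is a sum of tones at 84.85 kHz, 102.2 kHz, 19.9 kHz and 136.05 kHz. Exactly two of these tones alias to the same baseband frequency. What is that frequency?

fs/2 = 25.6 kHz.
84.85 kHz mod fs = 33.65 kHz.
33.65 kHz > fs/2 = 25.6 kHz, folds to fs − 33.65 kHz = 17.55 kHz.
102.2 kHz mod fs = 51 kHz.
51 kHz > fs/2 = 25.6 kHz, folds to fs − 51 kHz = 0.2 kHz.
19.9 kHz ≤ fs/2 = 25.6 kHz, passes unchanged.
136.05 kHz mod fs = 33.65 kHz.
33.65 kHz > fs/2 = 25.6 kHz, folds to fs − 33.65 kHz = 17.55 kHz.
84.85 kHz and 136.05 kHz both map to 17.55 kHz.

17.55 kHz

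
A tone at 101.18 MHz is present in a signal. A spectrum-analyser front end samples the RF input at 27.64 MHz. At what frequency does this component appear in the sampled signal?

9.38 MHz

101.18 MHz mod fs = 18.26 MHz.
18.26 MHz > fs/2 = 13.82 MHz, folds to fs − 18.26 MHz = 9.38 MHz.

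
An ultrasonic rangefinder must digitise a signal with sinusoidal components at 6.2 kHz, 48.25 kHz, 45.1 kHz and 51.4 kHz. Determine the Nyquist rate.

Highest-frequency component: 51.4 kHz.
Nyquist rate = 2 × 51.4 kHz = 102.8 kHz.

102.8 kHz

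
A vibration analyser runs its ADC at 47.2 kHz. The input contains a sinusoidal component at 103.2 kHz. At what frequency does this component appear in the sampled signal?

8.8 kHz

103.2 kHz mod fs = 8.8 kHz.
8.8 kHz ≤ fs/2 = 23.6 kHz, appears at 8.8 kHz.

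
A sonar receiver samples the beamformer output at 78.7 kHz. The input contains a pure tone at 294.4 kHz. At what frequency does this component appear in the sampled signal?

294.4 kHz mod fs = 58.3 kHz.
58.3 kHz > fs/2 = 39.35 kHz, folds to fs − 58.3 kHz = 20.4 kHz.

20.4 kHz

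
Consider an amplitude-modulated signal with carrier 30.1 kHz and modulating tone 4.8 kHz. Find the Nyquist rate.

AM sidebands sit at fc ± fm = 25.3 kHz and 34.9 kHz.
Highest-frequency component: 34.9 kHz.
Nyquist rate = 2 × 34.9 kHz = 69.8 kHz.

69.8 kHz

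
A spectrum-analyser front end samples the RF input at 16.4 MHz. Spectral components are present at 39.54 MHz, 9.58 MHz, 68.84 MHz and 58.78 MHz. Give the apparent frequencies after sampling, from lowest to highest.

3.24 MHz, 6.74 MHz, 6.82 MHz

fs/2 = 8.2 MHz.
39.54 MHz mod fs = 6.74 MHz.
6.74 MHz ≤ fs/2 = 8.2 MHz, appears at 6.74 MHz.
9.58 MHz > fs/2 = 8.2 MHz, folds to fs − 9.58 MHz = 6.82 MHz.
68.84 MHz mod fs = 3.24 MHz.
3.24 MHz ≤ fs/2 = 8.2 MHz, appears at 3.24 MHz.
58.78 MHz mod fs = 9.58 MHz.
9.58 MHz > fs/2 = 8.2 MHz, folds to fs − 9.58 MHz = 6.82 MHz.
Distinct values: {3.24 MHz, 6.74 MHz, 6.82 MHz}.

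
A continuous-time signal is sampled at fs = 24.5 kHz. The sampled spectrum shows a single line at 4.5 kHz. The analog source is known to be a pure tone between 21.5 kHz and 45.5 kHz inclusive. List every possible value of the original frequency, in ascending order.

29 kHz, 44.5 kHz

Frequencies that alias to 4.5 kHz are k·fs ± 4.5 kHz for integer k ≥ 0.
k=0: 4.5 kHz.
k=1: 20 kHz, 29 kHz.
k=2: 44.5 kHz, 53.5 kHz.
k=3: 69 kHz, 78 kHz.
Within [21.5 kHz, 45.5 kHz]: 29 kHz, 44.5 kHz.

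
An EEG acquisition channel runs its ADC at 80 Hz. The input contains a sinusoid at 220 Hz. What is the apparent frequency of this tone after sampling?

220 Hz mod fs = 60 Hz.
60 Hz > fs/2 = 40 Hz, folds to fs − 60 Hz = 20 Hz.

20 Hz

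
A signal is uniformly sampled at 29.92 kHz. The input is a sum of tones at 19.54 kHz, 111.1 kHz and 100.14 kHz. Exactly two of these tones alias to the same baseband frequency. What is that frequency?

10.38 kHz

fs/2 = 14.96 kHz.
19.54 kHz > fs/2 = 14.96 kHz, folds to fs − 19.54 kHz = 10.38 kHz.
111.1 kHz mod fs = 21.34 kHz.
21.34 kHz > fs/2 = 14.96 kHz, folds to fs − 21.34 kHz = 8.58 kHz.
100.14 kHz mod fs = 10.38 kHz.
10.38 kHz ≤ fs/2 = 14.96 kHz, appears at 10.38 kHz.
19.54 kHz and 100.14 kHz both map to 10.38 kHz.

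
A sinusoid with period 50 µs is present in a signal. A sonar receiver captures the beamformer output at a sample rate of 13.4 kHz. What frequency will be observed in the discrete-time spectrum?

T = 50 µs → f = 1/T = 20 kHz.
20 kHz mod fs = 6.6 kHz.
6.6 kHz ≤ fs/2 = 6.7 kHz, appears at 6.6 kHz.

6.6 kHz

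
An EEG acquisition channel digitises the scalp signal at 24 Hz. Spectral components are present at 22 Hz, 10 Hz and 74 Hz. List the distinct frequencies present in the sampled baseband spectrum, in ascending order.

fs/2 = 12 Hz.
22 Hz > fs/2 = 12 Hz, folds to fs − 22 Hz = 2 Hz.
10 Hz ≤ fs/2 = 12 Hz, passes unchanged.
74 Hz mod fs = 2 Hz.
2 Hz ≤ fs/2 = 12 Hz, appears at 2 Hz.
Distinct values: {2 Hz, 10 Hz}.

2 Hz, 10 Hz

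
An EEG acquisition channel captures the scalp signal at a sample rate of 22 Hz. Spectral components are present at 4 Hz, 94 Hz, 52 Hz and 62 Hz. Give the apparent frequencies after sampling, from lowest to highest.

4 Hz, 6 Hz, 8 Hz

fs/2 = 11 Hz.
4 Hz ≤ fs/2 = 11 Hz, passes unchanged.
94 Hz mod fs = 6 Hz.
6 Hz ≤ fs/2 = 11 Hz, appears at 6 Hz.
52 Hz mod fs = 8 Hz.
8 Hz ≤ fs/2 = 11 Hz, appears at 8 Hz.
62 Hz mod fs = 18 Hz.
18 Hz > fs/2 = 11 Hz, folds to fs − 18 Hz = 4 Hz.
Distinct values: {4 Hz, 6 Hz, 8 Hz}.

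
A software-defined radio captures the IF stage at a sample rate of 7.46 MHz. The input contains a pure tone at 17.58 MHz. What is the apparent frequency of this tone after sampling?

2.66 MHz

17.58 MHz mod fs = 2.66 MHz.
2.66 MHz ≤ fs/2 = 3.73 MHz, appears at 2.66 MHz.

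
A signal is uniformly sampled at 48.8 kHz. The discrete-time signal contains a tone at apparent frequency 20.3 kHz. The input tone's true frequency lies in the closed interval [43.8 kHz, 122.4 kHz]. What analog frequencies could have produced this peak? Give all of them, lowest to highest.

69.1 kHz, 77.3 kHz, 117.9 kHz

Frequencies that alias to 20.3 kHz are k·fs ± 20.3 kHz for integer k ≥ 0.
k=0: 20.3 kHz.
k=1: 28.5 kHz, 69.1 kHz.
k=2: 77.3 kHz, 117.9 kHz.
k=3: 126.1 kHz, 166.7 kHz.
Within [43.8 kHz, 122.4 kHz]: 69.1 kHz, 77.3 kHz, 117.9 kHz.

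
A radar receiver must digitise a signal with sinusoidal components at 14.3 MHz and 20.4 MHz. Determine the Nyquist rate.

Highest-frequency component: 20.4 MHz.
Nyquist rate = 2 × 20.4 MHz = 40.8 MHz.

40.8 MHz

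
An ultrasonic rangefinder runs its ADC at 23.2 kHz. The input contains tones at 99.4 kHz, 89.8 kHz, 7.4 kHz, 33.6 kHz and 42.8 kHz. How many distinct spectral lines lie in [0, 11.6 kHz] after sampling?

5

fs/2 = 11.6 kHz.
99.4 kHz mod fs = 6.6 kHz.
6.6 kHz ≤ fs/2 = 11.6 kHz, appears at 6.6 kHz.
89.8 kHz mod fs = 20.2 kHz.
20.2 kHz > fs/2 = 11.6 kHz, folds to fs − 20.2 kHz = 3 kHz.
7.4 kHz ≤ fs/2 = 11.6 kHz, passes unchanged.
33.6 kHz mod fs = 10.4 kHz.
10.4 kHz ≤ fs/2 = 11.6 kHz, appears at 10.4 kHz.
42.8 kHz mod fs = 19.6 kHz.
19.6 kHz > fs/2 = 11.6 kHz, folds to fs − 19.6 kHz = 3.6 kHz.
Distinct values: {3 kHz, 3.6 kHz, 6.6 kHz, 7.4 kHz, 10.4 kHz} → 5.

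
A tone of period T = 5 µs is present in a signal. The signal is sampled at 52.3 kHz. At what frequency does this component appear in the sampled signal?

T = 5 µs → f = 1/T = 200 kHz.
200 kHz mod fs = 43.1 kHz.
43.1 kHz > fs/2 = 26.15 kHz, folds to fs − 43.1 kHz = 9.2 kHz.

9.2 kHz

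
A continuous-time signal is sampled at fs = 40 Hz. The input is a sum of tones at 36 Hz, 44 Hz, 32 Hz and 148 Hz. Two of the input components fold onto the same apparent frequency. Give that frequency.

fs/2 = 20 Hz.
36 Hz > fs/2 = 20 Hz, folds to fs − 36 Hz = 4 Hz.
44 Hz mod fs = 4 Hz.
4 Hz ≤ fs/2 = 20 Hz, appears at 4 Hz.
32 Hz > fs/2 = 20 Hz, folds to fs − 32 Hz = 8 Hz.
148 Hz mod fs = 28 Hz.
28 Hz > fs/2 = 20 Hz, folds to fs − 28 Hz = 12 Hz.
36 Hz and 44 Hz both map to 4 Hz.

4 Hz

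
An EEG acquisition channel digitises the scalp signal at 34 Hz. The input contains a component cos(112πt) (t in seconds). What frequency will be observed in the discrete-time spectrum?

12 Hz

ω = 112π rad/s → f = ω/(2π) = 56 Hz.
56 Hz mod fs = 22 Hz.
22 Hz > fs/2 = 17 Hz, folds to fs − 22 Hz = 12 Hz.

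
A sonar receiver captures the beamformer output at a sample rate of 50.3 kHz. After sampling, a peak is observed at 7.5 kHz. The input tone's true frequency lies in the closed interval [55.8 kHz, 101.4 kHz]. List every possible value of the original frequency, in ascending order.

57.8 kHz, 93.1 kHz

Frequencies that alias to 7.5 kHz are k·fs ± 7.5 kHz for integer k ≥ 0.
k=0: 7.5 kHz.
k=1: 42.8 kHz, 57.8 kHz.
k=2: 93.1 kHz, 108.1 kHz.
k=3: 143.4 kHz, 158.4 kHz.
Within [55.8 kHz, 101.4 kHz]: 57.8 kHz, 93.1 kHz.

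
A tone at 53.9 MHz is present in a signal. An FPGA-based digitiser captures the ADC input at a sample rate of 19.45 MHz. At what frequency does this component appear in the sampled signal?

53.9 MHz mod fs = 15 MHz.
15 MHz > fs/2 = 9.725 MHz, folds to fs − 15 MHz = 4.45 MHz.

4.45 MHz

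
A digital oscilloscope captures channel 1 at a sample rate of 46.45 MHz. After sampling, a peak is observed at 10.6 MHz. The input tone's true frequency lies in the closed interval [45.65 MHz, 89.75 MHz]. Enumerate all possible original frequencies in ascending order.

57.05 MHz, 82.3 MHz

Frequencies that alias to 10.6 MHz are k·fs ± 10.6 MHz for integer k ≥ 0.
k=0: 10.6 MHz.
k=1: 35.85 MHz, 57.05 MHz.
k=2: 82.3 MHz, 103.5 MHz.
k=3: 128.75 MHz, 149.95 MHz.
Within [45.65 MHz, 89.75 MHz]: 57.05 MHz, 82.3 MHz.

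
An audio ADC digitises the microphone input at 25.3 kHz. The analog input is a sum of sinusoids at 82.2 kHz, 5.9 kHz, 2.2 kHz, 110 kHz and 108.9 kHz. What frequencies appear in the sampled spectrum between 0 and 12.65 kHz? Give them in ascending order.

fs/2 = 12.65 kHz.
82.2 kHz mod fs = 6.3 kHz.
6.3 kHz ≤ fs/2 = 12.65 kHz, appears at 6.3 kHz.
5.9 kHz ≤ fs/2 = 12.65 kHz, passes unchanged.
2.2 kHz ≤ fs/2 = 12.65 kHz, passes unchanged.
110 kHz mod fs = 8.8 kHz.
8.8 kHz ≤ fs/2 = 12.65 kHz, appears at 8.8 kHz.
108.9 kHz mod fs = 7.7 kHz.
7.7 kHz ≤ fs/2 = 12.65 kHz, appears at 7.7 kHz.
Distinct values: {2.2 kHz, 5.9 kHz, 6.3 kHz, 7.7 kHz, 8.8 kHz}.

2.2 kHz, 5.9 kHz, 6.3 kHz, 7.7 kHz, 8.8 kHz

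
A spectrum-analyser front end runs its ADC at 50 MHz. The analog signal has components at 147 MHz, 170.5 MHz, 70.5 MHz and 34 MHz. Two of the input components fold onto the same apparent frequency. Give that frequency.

fs/2 = 25 MHz.
147 MHz mod fs = 47 MHz.
47 MHz > fs/2 = 25 MHz, folds to fs − 47 MHz = 3 MHz.
170.5 MHz mod fs = 20.5 MHz.
20.5 MHz ≤ fs/2 = 25 MHz, appears at 20.5 MHz.
70.5 MHz mod fs = 20.5 MHz.
20.5 MHz ≤ fs/2 = 25 MHz, appears at 20.5 MHz.
34 MHz > fs/2 = 25 MHz, folds to fs − 34 MHz = 16 MHz.
70.5 MHz and 170.5 MHz both map to 20.5 MHz.

20.5 MHz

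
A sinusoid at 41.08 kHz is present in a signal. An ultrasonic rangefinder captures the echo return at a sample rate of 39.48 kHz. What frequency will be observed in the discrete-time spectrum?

1.6 kHz

41.08 kHz mod fs = 1.6 kHz.
1.6 kHz ≤ fs/2 = 19.74 kHz, appears at 1.6 kHz.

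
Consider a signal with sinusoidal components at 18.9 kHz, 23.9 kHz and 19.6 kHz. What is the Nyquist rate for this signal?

Highest-frequency component: 23.9 kHz.
Nyquist rate = 2 × 23.9 kHz = 47.8 kHz.

47.8 kHz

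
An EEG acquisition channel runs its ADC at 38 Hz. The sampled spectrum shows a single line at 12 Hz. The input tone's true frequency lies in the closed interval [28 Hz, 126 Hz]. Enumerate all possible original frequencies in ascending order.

Frequencies that alias to 12 Hz are k·fs ± 12 Hz for integer k ≥ 0.
k=0: 12 Hz.
k=1: 26 Hz, 50 Hz.
k=2: 64 Hz, 88 Hz.
k=3: 102 Hz, 126 Hz.
k=4: 140 Hz, 164 Hz.
Within [28 Hz, 126 Hz]: 50 Hz, 64 Hz, 88 Hz, 102 Hz, 126 Hz.

50 Hz, 64 Hz, 88 Hz, 102 Hz, 126 Hz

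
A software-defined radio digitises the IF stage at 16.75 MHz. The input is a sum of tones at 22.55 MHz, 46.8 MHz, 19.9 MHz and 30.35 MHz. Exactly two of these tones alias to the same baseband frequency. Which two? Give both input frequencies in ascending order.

19.9 MHz, 30.35 MHz

fs/2 = 8.375 MHz.
22.55 MHz mod fs = 5.8 MHz.
5.8 MHz ≤ fs/2 = 8.375 MHz, appears at 5.8 MHz.
46.8 MHz mod fs = 13.3 MHz.
13.3 MHz > fs/2 = 8.375 MHz, folds to fs − 13.3 MHz = 3.45 MHz.
19.9 MHz mod fs = 3.15 MHz.
3.15 MHz ≤ fs/2 = 8.375 MHz, appears at 3.15 MHz.
30.35 MHz mod fs = 13.6 MHz.
13.6 MHz > fs/2 = 8.375 MHz, folds to fs − 13.6 MHz = 3.15 MHz.
19.9 MHz and 30.35 MHz both map to 3.15 MHz.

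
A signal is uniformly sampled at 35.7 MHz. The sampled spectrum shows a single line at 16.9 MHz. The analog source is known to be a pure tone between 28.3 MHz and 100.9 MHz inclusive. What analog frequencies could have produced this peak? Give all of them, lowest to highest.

52.6 MHz, 54.5 MHz, 88.3 MHz, 90.2 MHz

Frequencies that alias to 16.9 MHz are k·fs ± 16.9 MHz for integer k ≥ 0.
k=0: 16.9 MHz.
k=1: 18.8 MHz, 52.6 MHz.
k=2: 54.5 MHz, 88.3 MHz.
k=3: 90.2 MHz, 124 MHz.
k=4: 125.9 MHz, 159.7 MHz.
Within [28.3 MHz, 100.9 MHz]: 52.6 MHz, 54.5 MHz, 88.3 MHz, 90.2 MHz.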